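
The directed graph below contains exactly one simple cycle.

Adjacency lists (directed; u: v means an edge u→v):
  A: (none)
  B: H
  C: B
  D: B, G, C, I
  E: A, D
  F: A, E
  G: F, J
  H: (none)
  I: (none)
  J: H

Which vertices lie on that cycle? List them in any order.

D, E, F, G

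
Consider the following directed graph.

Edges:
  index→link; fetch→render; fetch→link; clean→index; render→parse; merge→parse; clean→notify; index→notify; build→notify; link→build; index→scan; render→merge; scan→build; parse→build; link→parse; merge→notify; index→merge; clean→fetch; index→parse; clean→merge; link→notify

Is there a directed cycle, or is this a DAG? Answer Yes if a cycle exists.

No

DFS with white/gray/black marking, starting from merge:
merge gray
  notify gray
  notify black
  parse gray
    build gray
      build→notify: notify black — skip
    build black
  parse black
merge black
link gray
  link→parse: parse black — skip
  link→notify: notify black — skip
  link→build: build black — skip
link black
clean gray
  index gray
    index→merge: merge black — skip
    index→parse: parse black — skip
    scan gray
      scan→build: build black — skip
    scan black
    index→link: link black — skip
    index→notify: notify black — skip
  index black
  clean→notify: notify black — skip
  fetch gray
    render gray
      render→parse: parse black — skip
      render→merge: merge black — skip
    render black
    fetch→link: link black — skip
  fetch black
  clean→merge: merge black — skip
clean black
Every edge goes to a white or black vertex — no back edge, so the graph is acyclic.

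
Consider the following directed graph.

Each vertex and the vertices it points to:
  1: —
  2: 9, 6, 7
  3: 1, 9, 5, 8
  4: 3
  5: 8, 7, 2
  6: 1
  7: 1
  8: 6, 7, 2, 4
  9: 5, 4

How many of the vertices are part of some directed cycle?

6

A vertex is on a directed cycle iff it belongs to a strongly connected component of size ≥ 2 (or has a self-loop).
The vertices on cycles are {2, 3, 4, 5, 8, 9} — 6 in total.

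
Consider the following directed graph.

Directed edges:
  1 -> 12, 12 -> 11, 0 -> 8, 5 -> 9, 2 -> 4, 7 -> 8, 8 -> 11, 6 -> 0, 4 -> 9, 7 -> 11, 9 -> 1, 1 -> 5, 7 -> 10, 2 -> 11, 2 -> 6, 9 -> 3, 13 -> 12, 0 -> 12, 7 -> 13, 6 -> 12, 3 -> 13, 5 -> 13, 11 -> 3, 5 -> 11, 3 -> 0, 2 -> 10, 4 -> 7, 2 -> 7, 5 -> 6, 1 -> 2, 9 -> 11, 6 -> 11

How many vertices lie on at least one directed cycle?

A vertex is on a directed cycle iff it belongs to a strongly connected component of size ≥ 2 (or has a self-loop).
The vertices on cycles are {0, 1, 2, 3, 4, 5, 8, 9, 11, 12, 13} — 11 in total.

11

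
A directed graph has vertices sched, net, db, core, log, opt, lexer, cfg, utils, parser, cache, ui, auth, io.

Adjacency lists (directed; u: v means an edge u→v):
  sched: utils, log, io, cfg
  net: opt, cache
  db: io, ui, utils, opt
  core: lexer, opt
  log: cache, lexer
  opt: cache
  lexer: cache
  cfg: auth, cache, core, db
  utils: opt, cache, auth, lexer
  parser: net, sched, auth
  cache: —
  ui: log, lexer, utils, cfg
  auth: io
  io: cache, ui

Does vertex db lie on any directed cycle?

db is on a cycle iff db can reach itself via ≥1 edge.
db → ui → cfg → db — yes.

Yes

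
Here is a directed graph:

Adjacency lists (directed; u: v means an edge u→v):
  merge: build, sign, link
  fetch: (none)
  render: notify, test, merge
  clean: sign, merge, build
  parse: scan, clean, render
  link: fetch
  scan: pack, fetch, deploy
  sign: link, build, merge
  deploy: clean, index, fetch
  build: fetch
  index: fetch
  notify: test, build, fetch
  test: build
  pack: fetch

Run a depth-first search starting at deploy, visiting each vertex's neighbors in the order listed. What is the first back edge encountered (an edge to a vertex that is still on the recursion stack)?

DFS from deploy (visiting each vertex's neighbors in the order listed); mark gray on enter, black on exit:
deploy gray
  clean gray
    sign gray
      link gray
        fetch gray
        fetch black
      link black
      build gray
        build→fetch: fetch black — skip
      build black
      merge gray
        merge→build: build black — skip
        merge→sign: sign is gray → back edge
First back edge: merge → sign.

merge->sign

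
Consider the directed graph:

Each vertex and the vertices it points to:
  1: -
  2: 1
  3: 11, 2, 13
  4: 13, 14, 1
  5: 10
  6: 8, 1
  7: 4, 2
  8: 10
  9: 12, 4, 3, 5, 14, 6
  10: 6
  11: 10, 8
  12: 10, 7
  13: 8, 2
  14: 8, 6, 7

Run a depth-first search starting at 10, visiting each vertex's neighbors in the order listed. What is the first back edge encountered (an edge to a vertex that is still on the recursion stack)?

8->10

DFS from 10 (visiting each vertex's neighbors in the order listed); mark gray on enter, black on exit:
10 gray
  6 gray
    8 gray
      8→10: 10 is gray → back edge
First back edge: 8 → 10.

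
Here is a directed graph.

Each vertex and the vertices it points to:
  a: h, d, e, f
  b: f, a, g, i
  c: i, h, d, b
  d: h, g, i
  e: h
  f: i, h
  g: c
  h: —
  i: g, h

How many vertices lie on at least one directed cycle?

A vertex is on a directed cycle iff it belongs to a strongly connected component of size ≥ 2 (or has a self-loop).
The vertices on cycles are {a, b, c, d, f, g, i} — 7 in total.

7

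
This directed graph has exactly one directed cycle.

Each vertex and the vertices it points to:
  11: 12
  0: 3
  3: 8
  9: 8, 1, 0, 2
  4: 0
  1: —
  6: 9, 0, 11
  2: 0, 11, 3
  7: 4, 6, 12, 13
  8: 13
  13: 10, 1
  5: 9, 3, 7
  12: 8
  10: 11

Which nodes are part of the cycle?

8, 10, 11, 12, 13

DFS with gray/black marking from 13:
13 gray
  10 gray
    11 gray
      12 gray
        8 gray
          8→13: 13 is gray → back edge
Back edge closes the cycle 13 → 10 → 11 → 12 → 8 → 13; its vertices are {8, 10, 11, 12, 13}.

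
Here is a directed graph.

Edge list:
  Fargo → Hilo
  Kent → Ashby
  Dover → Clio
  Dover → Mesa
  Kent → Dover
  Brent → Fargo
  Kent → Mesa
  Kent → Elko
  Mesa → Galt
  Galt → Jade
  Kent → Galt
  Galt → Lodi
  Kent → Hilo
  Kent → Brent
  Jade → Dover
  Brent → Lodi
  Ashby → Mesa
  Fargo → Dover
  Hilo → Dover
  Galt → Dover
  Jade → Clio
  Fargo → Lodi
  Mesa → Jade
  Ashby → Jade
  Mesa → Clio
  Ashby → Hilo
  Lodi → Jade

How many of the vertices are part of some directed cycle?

5

A vertex is on a directed cycle iff it belongs to a strongly connected component of size ≥ 2 (or has a self-loop).
The vertices on cycles are {Galt, Jade, Lodi, Mesa, Dover} — 5 in total.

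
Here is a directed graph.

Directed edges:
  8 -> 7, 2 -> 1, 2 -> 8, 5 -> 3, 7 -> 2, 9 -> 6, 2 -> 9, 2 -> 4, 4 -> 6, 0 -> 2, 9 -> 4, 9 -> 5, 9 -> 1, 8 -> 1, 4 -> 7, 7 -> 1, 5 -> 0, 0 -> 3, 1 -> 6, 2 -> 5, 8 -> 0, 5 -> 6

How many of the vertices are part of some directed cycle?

A vertex is on a directed cycle iff it belongs to a strongly connected component of size ≥ 2 (or has a self-loop).
The vertices on cycles are {0, 2, 4, 5, 7, 8, 9} — 7 in total.

7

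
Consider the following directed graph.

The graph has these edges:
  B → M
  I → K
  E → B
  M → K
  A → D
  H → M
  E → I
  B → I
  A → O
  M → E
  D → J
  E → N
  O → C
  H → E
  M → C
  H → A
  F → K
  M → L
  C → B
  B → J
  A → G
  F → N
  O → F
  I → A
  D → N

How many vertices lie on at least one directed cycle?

A vertex is on a directed cycle iff it belongs to a strongly connected component of size ≥ 2 (or has a self-loop).
The vertices on cycles are {A, B, C, E, I, M, O} — 7 in total.

7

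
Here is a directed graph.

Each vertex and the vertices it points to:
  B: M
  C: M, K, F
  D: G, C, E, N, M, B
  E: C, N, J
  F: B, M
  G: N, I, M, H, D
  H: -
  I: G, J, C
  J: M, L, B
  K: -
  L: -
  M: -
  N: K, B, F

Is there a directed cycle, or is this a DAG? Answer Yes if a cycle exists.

DFS with white/gray/black marking, starting from H:
H gray
H black
B gray
  M gray
  M black
B black
C gray
  C→M: M black — skip
  K gray
  K black
  F gray
    F→B: B black — skip
    F→M: M black — skip
  F black
C black
D gray
  G gray
    N gray
      N→K: K black — skip
      N→B: B black — skip
      N→F: F black — skip
    N black
    I gray
      I→G: G is gray → back edge
Back edge found, so a cycle exists: G → I → G.

Yes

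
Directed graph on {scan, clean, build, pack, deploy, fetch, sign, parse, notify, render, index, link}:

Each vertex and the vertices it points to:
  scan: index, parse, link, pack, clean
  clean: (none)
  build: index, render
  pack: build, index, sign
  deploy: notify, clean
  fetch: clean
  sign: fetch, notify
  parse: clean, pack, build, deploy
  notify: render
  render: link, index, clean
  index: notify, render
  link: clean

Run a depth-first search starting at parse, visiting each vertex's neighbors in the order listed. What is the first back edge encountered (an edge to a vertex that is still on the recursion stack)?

DFS from parse (visiting each vertex's neighbors in the order listed); mark gray on enter, black on exit:
parse gray
  clean gray
  clean black
  pack gray
    build gray
      index gray
        notify gray
          render gray
            link gray
              link→clean: clean black — skip
            link black
            render→index: index is gray → back edge
First back edge: render → index.

render→index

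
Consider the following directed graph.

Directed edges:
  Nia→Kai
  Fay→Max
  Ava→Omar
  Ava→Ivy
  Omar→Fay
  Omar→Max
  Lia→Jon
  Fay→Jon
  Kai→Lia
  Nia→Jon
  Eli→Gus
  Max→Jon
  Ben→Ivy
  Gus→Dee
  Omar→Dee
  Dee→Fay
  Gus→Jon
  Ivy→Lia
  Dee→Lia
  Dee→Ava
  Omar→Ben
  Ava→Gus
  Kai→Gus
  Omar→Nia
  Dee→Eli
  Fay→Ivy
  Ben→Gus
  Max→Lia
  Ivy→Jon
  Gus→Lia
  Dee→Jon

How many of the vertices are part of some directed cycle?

A vertex is on a directed cycle iff it belongs to a strongly connected component of size ≥ 2 (or has a self-loop).
The vertices on cycles are {Ava, Ben, Dee, Eli, Gus, Kai, Nia, Omar} — 8 in total.

8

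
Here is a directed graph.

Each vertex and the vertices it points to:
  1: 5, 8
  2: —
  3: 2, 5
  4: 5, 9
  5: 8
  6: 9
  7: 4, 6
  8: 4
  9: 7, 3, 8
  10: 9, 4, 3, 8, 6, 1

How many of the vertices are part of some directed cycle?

7

A vertex is on a directed cycle iff it belongs to a strongly connected component of size ≥ 2 (or has a self-loop).
The vertices on cycles are {3, 4, 5, 6, 7, 8, 9} — 7 in total.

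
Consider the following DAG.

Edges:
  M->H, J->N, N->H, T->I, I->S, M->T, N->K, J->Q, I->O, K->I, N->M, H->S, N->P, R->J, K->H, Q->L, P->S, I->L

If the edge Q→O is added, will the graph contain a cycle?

No

Adding Q→O creates a cycle iff O can already reach Q.
Explore from O: no path reaches Q. The graph stays acyclic.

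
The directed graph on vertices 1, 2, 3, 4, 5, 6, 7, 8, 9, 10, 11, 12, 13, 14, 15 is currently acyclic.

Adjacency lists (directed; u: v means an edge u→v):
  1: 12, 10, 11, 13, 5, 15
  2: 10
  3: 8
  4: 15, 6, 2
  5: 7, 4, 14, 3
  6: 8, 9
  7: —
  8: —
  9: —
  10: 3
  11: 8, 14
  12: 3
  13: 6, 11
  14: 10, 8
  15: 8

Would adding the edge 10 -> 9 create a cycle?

No

Adding 10→9 creates a cycle iff 9 can already reach 10.
Explore from 9: no path reaches 10. The graph stays acyclic.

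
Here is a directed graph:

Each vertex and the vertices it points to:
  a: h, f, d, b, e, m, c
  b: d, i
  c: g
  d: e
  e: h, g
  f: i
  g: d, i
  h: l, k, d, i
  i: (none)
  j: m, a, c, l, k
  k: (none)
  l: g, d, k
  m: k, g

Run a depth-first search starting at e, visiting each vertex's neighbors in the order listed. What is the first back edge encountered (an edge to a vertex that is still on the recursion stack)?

DFS from e (visiting each vertex's neighbors in the order listed); mark gray on enter, black on exit:
e gray
  h gray
    l gray
      g gray
        d gray
          d→e: e is gray → back edge
First back edge: d → e.

d→e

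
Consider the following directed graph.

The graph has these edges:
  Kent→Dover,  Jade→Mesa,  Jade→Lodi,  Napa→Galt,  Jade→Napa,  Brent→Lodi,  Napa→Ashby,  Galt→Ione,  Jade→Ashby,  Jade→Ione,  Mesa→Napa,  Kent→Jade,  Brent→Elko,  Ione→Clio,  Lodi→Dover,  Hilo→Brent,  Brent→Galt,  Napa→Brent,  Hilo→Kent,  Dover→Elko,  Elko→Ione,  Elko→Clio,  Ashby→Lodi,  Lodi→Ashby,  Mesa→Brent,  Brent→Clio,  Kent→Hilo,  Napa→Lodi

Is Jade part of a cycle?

Jade lies on a cycle iff there is a path from Jade back to itself.
Exploring from Jade, it never reaches itself; equivalently, its strongly connected component is a singleton.

No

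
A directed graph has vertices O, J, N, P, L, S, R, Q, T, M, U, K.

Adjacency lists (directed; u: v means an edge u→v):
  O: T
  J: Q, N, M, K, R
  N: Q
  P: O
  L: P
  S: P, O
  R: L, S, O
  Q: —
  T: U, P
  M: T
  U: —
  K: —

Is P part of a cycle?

P is on a cycle iff P can reach itself via ≥1 edge.
P → O → T → P — yes.

Yes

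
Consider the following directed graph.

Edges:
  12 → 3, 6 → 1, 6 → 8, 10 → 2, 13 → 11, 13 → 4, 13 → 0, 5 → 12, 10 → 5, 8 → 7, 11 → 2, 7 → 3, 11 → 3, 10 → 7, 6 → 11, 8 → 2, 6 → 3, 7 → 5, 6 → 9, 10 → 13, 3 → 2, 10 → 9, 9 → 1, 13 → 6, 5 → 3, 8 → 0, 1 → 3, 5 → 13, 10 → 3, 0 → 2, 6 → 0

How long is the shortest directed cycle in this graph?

5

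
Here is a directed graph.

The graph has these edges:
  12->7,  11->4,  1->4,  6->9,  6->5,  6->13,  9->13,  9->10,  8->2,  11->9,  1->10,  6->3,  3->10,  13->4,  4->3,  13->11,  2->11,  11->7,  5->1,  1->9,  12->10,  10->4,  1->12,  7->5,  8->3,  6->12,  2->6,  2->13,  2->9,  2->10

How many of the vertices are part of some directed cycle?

10

A vertex is on a directed cycle iff it belongs to a strongly connected component of size ≥ 2 (or has a self-loop).
The vertices on cycles are {1, 3, 4, 5, 7, 9, 10, 11, 12, 13} — 10 in total.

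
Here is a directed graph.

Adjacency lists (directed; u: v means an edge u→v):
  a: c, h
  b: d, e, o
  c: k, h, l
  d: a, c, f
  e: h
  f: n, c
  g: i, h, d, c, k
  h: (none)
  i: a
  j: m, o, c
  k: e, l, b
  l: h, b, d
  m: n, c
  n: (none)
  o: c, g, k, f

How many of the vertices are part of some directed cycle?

10

A vertex is on a directed cycle iff it belongs to a strongly connected component of size ≥ 2 (or has a self-loop).
The vertices on cycles are {a, b, c, d, f, g, i, k, l, o} — 10 in total.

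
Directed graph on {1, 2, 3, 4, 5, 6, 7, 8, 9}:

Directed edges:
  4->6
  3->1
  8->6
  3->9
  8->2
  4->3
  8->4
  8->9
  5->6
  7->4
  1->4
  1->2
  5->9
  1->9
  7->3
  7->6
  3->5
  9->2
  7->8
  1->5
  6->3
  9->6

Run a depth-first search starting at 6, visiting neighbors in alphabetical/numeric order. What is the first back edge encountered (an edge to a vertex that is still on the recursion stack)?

4->3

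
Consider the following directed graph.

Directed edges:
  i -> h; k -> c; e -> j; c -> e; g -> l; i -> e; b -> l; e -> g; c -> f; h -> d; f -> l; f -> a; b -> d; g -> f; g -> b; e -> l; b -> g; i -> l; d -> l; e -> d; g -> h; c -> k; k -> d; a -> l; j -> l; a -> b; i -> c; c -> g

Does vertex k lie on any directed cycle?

Yes

k is on a cycle iff k can reach itself via ≥1 edge.
k → c → k — yes.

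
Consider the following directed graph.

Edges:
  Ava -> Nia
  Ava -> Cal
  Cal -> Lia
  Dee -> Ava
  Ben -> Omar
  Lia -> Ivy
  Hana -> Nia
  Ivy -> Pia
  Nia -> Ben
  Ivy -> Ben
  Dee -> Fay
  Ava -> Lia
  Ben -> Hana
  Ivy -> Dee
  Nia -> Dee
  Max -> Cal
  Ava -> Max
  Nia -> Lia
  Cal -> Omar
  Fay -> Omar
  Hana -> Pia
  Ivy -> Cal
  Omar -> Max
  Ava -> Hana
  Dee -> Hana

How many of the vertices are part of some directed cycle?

11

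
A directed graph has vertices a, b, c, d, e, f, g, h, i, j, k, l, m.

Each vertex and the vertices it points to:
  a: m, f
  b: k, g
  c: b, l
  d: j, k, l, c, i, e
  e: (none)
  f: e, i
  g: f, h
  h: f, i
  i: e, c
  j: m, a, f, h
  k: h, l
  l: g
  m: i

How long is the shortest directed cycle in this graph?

For each vertex v, BFS finds the shortest path from v back to v.
The shortest such closed walk is c → b → k → h → i → c, length 5.

5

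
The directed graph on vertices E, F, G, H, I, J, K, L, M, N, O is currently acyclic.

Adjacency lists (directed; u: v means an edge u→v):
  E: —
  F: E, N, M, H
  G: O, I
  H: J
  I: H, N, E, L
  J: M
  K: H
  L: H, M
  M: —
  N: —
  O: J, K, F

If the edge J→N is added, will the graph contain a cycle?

No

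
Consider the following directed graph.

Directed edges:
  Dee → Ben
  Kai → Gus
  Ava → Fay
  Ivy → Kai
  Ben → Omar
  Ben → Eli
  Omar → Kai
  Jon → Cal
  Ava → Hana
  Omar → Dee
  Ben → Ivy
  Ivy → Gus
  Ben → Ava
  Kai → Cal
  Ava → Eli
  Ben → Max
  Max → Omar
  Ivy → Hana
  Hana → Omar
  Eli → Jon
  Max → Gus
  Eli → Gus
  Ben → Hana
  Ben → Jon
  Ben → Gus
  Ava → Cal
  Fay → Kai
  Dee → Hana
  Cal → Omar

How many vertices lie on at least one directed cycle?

12

A vertex is on a directed cycle iff it belongs to a strongly connected component of size ≥ 2 (or has a self-loop).
The vertices on cycles are {Ava, Ben, Cal, Dee, Eli, Fay, Ivy, Jon, Kai, Max, Hana, Omar} — 12 in total.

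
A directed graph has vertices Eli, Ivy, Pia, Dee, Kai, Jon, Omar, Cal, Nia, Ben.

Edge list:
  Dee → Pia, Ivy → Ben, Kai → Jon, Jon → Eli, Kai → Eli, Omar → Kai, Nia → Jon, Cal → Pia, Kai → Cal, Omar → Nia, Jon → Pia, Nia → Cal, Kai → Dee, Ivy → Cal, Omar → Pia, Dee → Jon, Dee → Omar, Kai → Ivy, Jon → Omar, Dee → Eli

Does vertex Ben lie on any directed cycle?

Ben lies on a cycle iff there is a path from Ben back to itself.
Exploring from Ben, it never reaches itself; equivalently, its strongly connected component is a singleton.

No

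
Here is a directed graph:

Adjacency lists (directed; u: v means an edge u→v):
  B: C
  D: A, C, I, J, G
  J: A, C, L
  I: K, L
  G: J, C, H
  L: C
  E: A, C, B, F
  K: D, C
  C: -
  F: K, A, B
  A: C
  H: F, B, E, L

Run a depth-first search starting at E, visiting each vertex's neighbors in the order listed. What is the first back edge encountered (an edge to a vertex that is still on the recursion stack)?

DFS from E (visiting each vertex's neighbors in the order listed); mark gray on enter, black on exit:
E gray
  A gray
    C gray
    C black
  A black
  E→C: C black — skip
  B gray
    B→C: C black — skip
  B black
  F gray
    K gray
      D gray
        D→A: A black — skip
        D→C: C black — skip
        I gray
          I→K: K is gray → back edge
First back edge: I → K.

I→K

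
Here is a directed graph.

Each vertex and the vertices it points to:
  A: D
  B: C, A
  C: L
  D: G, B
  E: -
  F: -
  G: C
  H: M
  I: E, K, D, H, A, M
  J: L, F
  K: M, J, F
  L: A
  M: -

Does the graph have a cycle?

DFS with white/gray/black marking, starting from F:
F gray
F black
A gray
  D gray
    G gray
      C gray
        L gray
          L→A: A is gray → back edge
Back edge found, so a cycle exists: A → D → G → C → L → A.

Yes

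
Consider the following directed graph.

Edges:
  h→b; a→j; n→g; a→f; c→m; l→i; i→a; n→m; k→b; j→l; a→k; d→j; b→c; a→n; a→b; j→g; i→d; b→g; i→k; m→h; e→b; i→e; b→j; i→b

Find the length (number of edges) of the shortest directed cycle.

For each vertex v, BFS finds the shortest path from v back to v.
The shortest such closed walk is i → b → j → l → i, length 4.

4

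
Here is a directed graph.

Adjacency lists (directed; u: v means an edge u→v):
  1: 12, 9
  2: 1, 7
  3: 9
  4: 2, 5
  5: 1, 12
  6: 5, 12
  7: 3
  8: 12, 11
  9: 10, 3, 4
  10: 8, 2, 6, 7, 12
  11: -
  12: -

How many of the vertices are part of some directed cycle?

A vertex is on a directed cycle iff it belongs to a strongly connected component of size ≥ 2 (or has a self-loop).
The vertices on cycles are {1, 2, 3, 4, 5, 6, 7, 9, 10} — 9 in total.

9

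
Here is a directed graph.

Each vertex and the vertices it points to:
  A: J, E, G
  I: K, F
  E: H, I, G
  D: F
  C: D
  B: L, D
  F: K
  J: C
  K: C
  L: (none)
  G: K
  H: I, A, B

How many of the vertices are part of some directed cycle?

7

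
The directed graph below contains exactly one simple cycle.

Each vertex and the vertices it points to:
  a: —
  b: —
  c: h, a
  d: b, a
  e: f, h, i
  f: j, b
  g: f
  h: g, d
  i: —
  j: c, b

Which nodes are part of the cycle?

c, f, g, h, j

DFS with gray/black marking from h:
h gray
  g gray
    f gray
      j gray
        c gray
          c→h: h is gray → back edge
Back edge closes the cycle h → g → f → j → c → h; its vertices are {c, f, g, h, j}.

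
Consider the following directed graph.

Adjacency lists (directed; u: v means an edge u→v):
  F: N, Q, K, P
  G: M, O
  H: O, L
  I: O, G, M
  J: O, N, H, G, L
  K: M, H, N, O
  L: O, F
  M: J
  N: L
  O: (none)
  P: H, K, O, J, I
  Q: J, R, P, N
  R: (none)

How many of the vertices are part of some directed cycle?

11

A vertex is on a directed cycle iff it belongs to a strongly connected component of size ≥ 2 (or has a self-loop).
The vertices on cycles are {F, G, H, I, J, K, L, M, N, P, Q} — 11 in total.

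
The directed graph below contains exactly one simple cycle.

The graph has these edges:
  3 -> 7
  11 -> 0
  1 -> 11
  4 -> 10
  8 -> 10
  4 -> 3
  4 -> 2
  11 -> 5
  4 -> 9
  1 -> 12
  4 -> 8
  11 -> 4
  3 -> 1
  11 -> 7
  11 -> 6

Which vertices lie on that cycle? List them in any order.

DFS with gray/black marking from 11:
11 gray
  6 gray
  6 black
  5 gray
  5 black
  7 gray
  7 black
  4 gray
    3 gray
      1 gray
        12 gray
        12 black
        1→11: 11 is gray → back edge
Back edge closes the cycle 11 → 4 → 3 → 1 → 11; its vertices are {1, 3, 4, 11}.

1, 3, 4, 11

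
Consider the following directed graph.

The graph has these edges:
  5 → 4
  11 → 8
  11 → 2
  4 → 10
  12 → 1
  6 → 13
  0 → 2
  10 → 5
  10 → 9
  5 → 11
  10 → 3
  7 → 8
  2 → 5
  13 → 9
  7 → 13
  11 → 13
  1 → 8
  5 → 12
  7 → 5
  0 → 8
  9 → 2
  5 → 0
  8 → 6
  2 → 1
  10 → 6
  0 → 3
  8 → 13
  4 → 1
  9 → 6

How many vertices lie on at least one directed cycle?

A vertex is on a directed cycle iff it belongs to a strongly connected component of size ≥ 2 (or has a self-loop).
The vertices on cycles are {0, 1, 2, 4, 5, 6, 8, 9, 10, 11, 12, 13} — 12 in total.

12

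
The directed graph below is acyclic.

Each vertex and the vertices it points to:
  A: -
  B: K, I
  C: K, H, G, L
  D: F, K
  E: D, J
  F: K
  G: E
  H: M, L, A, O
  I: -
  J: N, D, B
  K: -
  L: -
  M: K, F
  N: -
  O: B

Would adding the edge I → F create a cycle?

No

Adding I→F creates a cycle iff F can already reach I.
Explore from F: no path reaches I. The graph stays acyclic.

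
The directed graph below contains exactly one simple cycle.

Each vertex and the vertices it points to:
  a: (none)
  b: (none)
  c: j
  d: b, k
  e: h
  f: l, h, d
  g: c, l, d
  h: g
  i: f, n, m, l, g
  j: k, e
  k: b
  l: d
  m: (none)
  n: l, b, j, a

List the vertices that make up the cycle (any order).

DFS with gray/black marking from g:
g gray
  c gray
    j gray
      k gray
        b gray
        b black
      k black
      e gray
        h gray
          h→g: g is gray → back edge
Back edge closes the cycle g → c → j → e → h → g; its vertices are {c, e, g, h, j}.

c, e, g, h, j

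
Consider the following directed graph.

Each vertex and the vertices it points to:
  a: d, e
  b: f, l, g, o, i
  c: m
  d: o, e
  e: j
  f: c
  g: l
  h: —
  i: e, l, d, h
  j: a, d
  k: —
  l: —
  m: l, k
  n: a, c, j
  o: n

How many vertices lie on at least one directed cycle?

6

A vertex is on a directed cycle iff it belongs to a strongly connected component of size ≥ 2 (or has a self-loop).
The vertices on cycles are {a, d, e, j, n, o} — 6 in total.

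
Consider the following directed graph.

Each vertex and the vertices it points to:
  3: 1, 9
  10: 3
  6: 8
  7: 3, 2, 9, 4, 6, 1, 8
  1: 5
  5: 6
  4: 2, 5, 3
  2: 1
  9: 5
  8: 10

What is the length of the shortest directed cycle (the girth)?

6

For each vertex v, BFS finds the shortest path from v back to v.
The shortest such closed walk is 9 → 5 → 6 → 8 → 10 → 3 → 9, length 6.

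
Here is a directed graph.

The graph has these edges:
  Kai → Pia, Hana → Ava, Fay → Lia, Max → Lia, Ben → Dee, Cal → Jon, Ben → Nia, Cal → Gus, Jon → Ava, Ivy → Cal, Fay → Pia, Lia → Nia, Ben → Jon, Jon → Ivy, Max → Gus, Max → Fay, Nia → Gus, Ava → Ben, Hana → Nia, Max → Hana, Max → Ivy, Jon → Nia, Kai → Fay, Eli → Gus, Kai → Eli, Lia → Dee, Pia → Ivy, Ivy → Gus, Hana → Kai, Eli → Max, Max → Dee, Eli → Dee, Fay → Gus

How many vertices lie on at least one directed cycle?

A vertex is on a directed cycle iff it belongs to a strongly connected component of size ≥ 2 (or has a self-loop).
The vertices on cycles are {Ava, Ben, Cal, Eli, Ivy, Jon, Kai, Max, Hana} — 9 in total.

9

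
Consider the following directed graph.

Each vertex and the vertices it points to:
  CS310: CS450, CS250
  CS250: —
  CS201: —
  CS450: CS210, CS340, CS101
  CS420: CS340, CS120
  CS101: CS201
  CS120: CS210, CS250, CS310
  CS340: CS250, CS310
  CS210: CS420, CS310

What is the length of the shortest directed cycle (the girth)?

3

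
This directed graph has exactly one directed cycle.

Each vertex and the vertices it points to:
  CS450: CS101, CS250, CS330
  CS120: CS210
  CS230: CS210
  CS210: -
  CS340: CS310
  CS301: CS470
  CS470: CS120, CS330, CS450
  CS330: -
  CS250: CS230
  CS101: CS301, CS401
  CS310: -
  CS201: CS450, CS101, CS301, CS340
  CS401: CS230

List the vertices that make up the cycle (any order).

DFS with gray/black marking from CS450:
CS450 gray
  CS101 gray
    CS301 gray
      CS470 gray
        CS120 gray
          CS210 gray
          CS210 black
        CS120 black
        CS330 gray
        CS330 black
        CS470→CS450: CS450 is gray → back edge
Back edge closes the cycle CS450 → CS101 → CS301 → CS470 → CS450; its vertices are {CS101, CS301, CS450, CS470}.

CS101, CS301, CS450, CS470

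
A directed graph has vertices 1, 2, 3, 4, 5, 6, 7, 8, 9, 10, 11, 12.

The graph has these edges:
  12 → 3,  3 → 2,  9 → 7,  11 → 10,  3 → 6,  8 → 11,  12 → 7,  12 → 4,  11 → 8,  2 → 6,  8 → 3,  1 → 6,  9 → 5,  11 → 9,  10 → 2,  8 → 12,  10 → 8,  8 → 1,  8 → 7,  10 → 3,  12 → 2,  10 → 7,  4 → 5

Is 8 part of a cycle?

8 is on a cycle iff 8 can reach itself via ≥1 edge.
8 → 11 → 8 — yes.

Yes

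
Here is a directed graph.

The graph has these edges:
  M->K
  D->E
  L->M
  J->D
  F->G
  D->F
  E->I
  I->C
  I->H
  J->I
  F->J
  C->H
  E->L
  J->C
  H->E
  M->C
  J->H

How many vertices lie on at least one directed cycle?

9

A vertex is on a directed cycle iff it belongs to a strongly connected component of size ≥ 2 (or has a self-loop).
The vertices on cycles are {C, D, E, F, H, I, J, L, M} — 9 in total.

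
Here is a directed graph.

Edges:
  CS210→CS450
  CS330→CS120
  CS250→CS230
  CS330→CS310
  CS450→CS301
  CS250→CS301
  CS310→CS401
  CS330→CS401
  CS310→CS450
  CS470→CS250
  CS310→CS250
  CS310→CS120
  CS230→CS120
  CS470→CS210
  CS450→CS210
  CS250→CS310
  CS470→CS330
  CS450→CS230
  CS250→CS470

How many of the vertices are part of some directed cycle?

A vertex is on a directed cycle iff it belongs to a strongly connected component of size ≥ 2 (or has a self-loop).
The vertices on cycles are {CS210, CS250, CS310, CS330, CS450, CS470} — 6 in total.

6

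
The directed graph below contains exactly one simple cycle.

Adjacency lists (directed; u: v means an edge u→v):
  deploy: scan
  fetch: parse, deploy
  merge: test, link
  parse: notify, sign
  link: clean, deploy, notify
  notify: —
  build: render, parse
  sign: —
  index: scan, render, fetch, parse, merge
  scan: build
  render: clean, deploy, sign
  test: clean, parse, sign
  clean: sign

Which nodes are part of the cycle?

DFS with gray/black marking from scan:
scan gray
  build gray
    render gray
      clean gray
        sign gray
        sign black
      clean black
      deploy gray
        deploy→scan: scan is gray → back edge
Back edge closes the cycle scan → build → render → deploy → scan; its vertices are {scan, build, deploy, render}.

scan, build, deploy, render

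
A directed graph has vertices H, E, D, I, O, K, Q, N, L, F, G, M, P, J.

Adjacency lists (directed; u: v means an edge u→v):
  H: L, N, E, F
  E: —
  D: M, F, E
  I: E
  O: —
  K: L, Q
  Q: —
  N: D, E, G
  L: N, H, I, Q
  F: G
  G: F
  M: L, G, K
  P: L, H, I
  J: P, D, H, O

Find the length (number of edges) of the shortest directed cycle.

For each vertex v, BFS finds the shortest path from v back to v.
The shortest such closed walk is L → H → L, length 2.

2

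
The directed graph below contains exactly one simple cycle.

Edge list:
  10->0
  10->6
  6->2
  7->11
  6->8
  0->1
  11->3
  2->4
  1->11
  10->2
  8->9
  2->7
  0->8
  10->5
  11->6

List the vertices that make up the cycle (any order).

2, 6, 7, 11

DFS with gray/black marking from 6:
6 gray
  8 gray
    9 gray
    9 black
  8 black
  2 gray
    7 gray
      11 gray
        11→6: 6 is gray → back edge
Back edge closes the cycle 6 → 2 → 7 → 11 → 6; its vertices are {2, 6, 7, 11}.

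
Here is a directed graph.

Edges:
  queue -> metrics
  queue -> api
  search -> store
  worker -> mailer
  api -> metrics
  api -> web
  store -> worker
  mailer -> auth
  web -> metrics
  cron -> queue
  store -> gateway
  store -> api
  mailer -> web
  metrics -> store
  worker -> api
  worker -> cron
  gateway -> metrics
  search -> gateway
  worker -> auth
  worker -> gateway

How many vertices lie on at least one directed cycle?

9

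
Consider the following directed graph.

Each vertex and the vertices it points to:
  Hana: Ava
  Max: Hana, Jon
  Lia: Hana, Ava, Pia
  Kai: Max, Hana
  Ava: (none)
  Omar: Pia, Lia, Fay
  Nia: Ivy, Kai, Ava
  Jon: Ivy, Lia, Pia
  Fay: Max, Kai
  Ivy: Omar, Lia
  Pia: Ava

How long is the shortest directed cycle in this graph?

For each vertex v, BFS finds the shortest path from v back to v.
The shortest such closed walk is Ivy → Omar → Fay → Max → Jon → Ivy, length 5.

5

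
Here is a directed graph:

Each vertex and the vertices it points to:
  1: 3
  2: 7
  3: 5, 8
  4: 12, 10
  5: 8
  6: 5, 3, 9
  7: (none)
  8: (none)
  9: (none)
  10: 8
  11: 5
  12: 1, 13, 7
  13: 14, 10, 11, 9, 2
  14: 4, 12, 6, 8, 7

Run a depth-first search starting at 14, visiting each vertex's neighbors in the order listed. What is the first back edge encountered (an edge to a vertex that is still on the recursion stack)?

DFS from 14 (visiting each vertex's neighbors in the order listed); mark gray on enter, black on exit:
14 gray
  4 gray
    12 gray
      1 gray
        3 gray
          5 gray
            8 gray
            8 black
          5 black
          3→8: 8 black — skip
        3 black
      1 black
      13 gray
        13→14: 14 is gray → back edge
First back edge: 13 → 14.

13→14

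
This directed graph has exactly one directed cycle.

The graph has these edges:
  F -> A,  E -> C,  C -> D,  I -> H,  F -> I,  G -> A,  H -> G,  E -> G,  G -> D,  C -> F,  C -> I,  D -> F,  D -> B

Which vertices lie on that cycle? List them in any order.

DFS with gray/black marking from G:
G gray
  A gray
  A black
  D gray
    F gray
      I gray
        H gray
          H→G: G is gray → back edge
Back edge closes the cycle G → D → F → I → H → G; its vertices are {D, F, G, H, I}.

D, F, G, H, I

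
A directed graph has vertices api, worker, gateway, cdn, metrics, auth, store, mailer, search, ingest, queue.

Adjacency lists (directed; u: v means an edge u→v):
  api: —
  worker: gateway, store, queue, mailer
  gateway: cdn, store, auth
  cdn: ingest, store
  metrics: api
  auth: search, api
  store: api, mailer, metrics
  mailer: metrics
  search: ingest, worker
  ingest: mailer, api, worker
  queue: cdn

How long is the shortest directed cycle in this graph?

For each vertex v, BFS finds the shortest path from v back to v.
The shortest such closed walk is gateway → cdn → ingest → worker → gateway, length 4.

4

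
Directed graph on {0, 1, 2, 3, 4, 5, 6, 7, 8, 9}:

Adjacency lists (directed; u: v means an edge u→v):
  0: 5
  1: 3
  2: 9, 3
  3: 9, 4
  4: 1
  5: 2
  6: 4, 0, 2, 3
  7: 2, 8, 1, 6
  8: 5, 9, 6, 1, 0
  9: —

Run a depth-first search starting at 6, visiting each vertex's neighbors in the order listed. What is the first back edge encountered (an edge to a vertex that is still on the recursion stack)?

DFS from 6 (visiting each vertex's neighbors in the order listed); mark gray on enter, black on exit:
6 gray
  4 gray
    1 gray
      3 gray
        9 gray
        9 black
        3→4: 4 is gray → back edge
First back edge: 3 → 4.

3->4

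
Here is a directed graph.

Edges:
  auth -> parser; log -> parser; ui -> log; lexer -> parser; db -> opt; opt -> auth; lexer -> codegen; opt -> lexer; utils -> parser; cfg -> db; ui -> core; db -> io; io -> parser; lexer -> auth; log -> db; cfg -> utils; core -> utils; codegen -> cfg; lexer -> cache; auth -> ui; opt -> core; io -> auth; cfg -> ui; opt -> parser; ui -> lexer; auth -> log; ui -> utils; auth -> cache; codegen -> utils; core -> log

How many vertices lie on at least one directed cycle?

10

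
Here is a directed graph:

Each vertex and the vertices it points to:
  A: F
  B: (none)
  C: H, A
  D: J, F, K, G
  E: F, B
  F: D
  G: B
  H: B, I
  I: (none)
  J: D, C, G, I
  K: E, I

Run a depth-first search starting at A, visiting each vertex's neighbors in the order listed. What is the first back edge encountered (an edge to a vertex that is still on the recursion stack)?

J->D

DFS from A (visiting each vertex's neighbors in the order listed); mark gray on enter, black on exit:
A gray
  F gray
    D gray
      J gray
        J→D: D is gray → back edge
First back edge: J → D.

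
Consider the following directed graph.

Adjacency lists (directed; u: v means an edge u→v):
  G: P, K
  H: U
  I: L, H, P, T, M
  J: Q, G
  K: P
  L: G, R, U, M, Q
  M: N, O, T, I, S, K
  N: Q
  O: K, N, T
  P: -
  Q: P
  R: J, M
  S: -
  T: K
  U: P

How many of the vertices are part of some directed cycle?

4

A vertex is on a directed cycle iff it belongs to a strongly connected component of size ≥ 2 (or has a self-loop).
The vertices on cycles are {I, L, M, R} — 4 in total.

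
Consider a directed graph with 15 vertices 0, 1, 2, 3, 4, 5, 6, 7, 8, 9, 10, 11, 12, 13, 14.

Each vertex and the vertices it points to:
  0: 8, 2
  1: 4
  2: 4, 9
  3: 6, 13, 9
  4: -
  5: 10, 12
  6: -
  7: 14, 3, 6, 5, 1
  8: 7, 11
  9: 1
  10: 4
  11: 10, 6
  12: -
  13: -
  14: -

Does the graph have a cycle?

DFS with white/gray/black marking, starting from 2:
2 gray
  4 gray
  4 black
  9 gray
    1 gray
      1→4: 4 black — skip
    1 black
  9 black
2 black
0 gray
  8 gray
    7 gray
      14 gray
      14 black
      3 gray
        6 gray
        6 black
        13 gray
        13 black
        3→9: 9 black — skip
      3 black
      7→6: 6 black — skip
      5 gray
        10 gray
          10→4: 4 black — skip
        10 black
        12 gray
        12 black
      5 black
      7→1: 1 black — skip
    7 black
    11 gray
      11→10: 10 black — skip
      11→6: 6 black — skip
    11 black
  8 black
  0→2: 2 black — skip
0 black
Every edge goes to a white or black vertex — no back edge, so the graph is acyclic.

No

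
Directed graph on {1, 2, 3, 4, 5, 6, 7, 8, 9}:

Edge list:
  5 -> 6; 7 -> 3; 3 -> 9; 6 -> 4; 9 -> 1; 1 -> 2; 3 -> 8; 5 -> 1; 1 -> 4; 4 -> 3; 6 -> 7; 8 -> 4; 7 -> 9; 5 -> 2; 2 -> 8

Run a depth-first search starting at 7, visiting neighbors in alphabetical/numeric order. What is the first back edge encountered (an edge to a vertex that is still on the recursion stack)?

DFS from 7 (visiting neighbors in alphabetical/numeric order); mark gray on enter, black on exit:
7 gray
  3 gray
    8 gray
      4 gray
        4→3: 3 is gray → back edge
First back edge: 4 → 3.

4→3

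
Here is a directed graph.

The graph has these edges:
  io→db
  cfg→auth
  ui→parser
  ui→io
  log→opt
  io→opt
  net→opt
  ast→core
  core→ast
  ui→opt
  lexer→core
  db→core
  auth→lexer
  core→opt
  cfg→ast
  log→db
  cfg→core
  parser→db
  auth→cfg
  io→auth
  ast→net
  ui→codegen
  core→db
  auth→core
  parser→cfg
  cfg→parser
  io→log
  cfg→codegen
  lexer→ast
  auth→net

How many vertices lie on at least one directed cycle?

6

A vertex is on a directed cycle iff it belongs to a strongly connected component of size ≥ 2 (or has a self-loop).
The vertices on cycles are {db, ast, cfg, auth, core, parser} — 6 in total.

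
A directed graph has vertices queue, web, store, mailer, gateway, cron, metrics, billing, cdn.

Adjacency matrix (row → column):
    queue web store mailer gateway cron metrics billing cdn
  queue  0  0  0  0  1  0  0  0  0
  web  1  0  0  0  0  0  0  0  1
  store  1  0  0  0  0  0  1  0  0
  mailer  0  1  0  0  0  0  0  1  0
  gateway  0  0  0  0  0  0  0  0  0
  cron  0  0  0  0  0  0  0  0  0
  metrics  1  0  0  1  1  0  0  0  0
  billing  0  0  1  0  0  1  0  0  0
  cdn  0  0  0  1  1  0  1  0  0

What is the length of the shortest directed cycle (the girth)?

3

For each vertex v, BFS finds the shortest path from v back to v.
The shortest such closed walk is mailer → web → cdn → mailer, length 3.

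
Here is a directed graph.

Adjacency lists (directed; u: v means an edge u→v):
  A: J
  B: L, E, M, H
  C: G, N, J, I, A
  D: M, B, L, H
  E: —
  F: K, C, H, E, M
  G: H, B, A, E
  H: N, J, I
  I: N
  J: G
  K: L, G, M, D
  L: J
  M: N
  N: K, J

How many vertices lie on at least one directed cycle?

11

A vertex is on a directed cycle iff it belongs to a strongly connected component of size ≥ 2 (or has a self-loop).
The vertices on cycles are {A, B, D, G, H, I, J, K, L, M, N} — 11 in total.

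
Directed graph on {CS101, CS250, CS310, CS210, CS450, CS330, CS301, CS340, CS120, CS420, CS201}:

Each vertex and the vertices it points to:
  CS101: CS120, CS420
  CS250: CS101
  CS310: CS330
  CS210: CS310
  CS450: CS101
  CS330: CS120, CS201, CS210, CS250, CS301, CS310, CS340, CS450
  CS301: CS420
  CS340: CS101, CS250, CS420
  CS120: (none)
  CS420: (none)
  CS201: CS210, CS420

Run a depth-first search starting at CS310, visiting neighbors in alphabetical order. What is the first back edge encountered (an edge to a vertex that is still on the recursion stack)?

DFS from CS310 (visiting neighbors in alphabetical order); mark gray on enter, black on exit:
CS310 gray
  CS330 gray
    CS120 gray
    CS120 black
    CS201 gray
      CS210 gray
        CS210→CS310: CS310 is gray → back edge
First back edge: CS210 → CS310.

CS210→CS310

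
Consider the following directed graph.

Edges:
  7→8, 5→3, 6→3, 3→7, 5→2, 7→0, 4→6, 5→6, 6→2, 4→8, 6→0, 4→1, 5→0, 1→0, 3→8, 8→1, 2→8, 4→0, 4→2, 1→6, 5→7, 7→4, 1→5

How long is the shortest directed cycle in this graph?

4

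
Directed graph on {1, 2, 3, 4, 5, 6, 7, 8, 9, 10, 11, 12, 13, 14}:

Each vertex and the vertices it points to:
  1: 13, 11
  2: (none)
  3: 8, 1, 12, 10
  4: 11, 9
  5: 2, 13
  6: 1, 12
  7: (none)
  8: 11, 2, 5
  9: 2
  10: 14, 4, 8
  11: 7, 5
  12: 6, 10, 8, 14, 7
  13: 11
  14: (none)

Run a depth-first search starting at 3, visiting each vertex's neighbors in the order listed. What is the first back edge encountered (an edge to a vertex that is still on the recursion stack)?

13→11

DFS from 3 (visiting each vertex's neighbors in the order listed); mark gray on enter, black on exit:
3 gray
  8 gray
    11 gray
      7 gray
      7 black
      5 gray
        2 gray
        2 black
        13 gray
          13→11: 11 is gray → back edge
First back edge: 13 → 11.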